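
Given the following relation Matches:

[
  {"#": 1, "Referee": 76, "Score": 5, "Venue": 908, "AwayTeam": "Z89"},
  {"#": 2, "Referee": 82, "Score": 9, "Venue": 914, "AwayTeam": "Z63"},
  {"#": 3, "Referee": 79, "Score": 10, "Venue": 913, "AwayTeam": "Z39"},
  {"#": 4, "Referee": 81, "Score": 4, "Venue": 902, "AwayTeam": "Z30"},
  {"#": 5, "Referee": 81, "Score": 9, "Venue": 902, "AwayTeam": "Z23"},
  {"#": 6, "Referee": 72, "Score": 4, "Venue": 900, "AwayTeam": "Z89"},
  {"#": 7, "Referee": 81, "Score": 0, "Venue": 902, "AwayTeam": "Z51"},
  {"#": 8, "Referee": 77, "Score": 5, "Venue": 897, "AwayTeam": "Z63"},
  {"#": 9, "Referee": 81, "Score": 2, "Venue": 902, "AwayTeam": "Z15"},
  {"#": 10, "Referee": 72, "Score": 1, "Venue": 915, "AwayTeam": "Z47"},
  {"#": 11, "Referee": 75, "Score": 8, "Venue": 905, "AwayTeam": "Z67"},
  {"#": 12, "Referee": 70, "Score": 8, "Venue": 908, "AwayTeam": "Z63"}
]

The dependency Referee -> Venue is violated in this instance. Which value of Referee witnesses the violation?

72

Referee=76: row 1 → Venue = 908 ✓
Referee=82: row 2 → Venue = 914 ✓
Referee=79: row 3 → Venue = 913 ✓
Referee=81: rows 4, 5, 7, 9 → Venue = 902, 902, 902, 902 ✓
Referee=72: rows 6, 10 → Venue takes values {900, 915} — violation
Referee=77: row 8 → Venue = 897 ✓
Referee=75: row 11 → Venue = 905 ✓
Referee=70: row 12 → Venue = 908 ✓
The only Referee value with inconsistent Venue is Referee=72.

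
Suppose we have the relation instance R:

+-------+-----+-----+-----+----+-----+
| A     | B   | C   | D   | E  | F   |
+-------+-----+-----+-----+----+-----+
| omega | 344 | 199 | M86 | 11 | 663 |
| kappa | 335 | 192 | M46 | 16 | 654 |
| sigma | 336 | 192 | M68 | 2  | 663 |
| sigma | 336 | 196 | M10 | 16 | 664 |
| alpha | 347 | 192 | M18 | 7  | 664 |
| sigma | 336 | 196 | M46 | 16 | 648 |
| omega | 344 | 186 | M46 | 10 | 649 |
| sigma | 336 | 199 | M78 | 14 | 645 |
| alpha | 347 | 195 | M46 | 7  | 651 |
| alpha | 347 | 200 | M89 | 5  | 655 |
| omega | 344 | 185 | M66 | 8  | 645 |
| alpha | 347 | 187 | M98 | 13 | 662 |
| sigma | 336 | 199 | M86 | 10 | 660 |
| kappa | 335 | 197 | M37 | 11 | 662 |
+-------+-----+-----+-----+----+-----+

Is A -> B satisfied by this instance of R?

A=omega: 3 rows → B = 344, 344, 344 ✓
A=kappa: 2 rows → B = 335, 335 ✓
A=sigma: 5 rows → B = 336, 336, 336, 336, 336 ✓
A=alpha: 4 rows → B = 347, 347, 347, 347 ✓
Every A value is associated with a single B value, so A -> B holds.

Yes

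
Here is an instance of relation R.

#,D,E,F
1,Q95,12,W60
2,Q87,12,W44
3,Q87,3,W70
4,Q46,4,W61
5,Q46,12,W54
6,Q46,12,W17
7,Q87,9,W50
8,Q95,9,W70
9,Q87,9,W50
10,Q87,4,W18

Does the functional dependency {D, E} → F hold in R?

No

(D=Q95, E=12): row 1 → F = W60 ✓
(D=Q87, E=12): row 2 → F = W44 ✓
(D=Q87, E=3): row 3 → F = W70 ✓
(D=Q46, E=4): row 4 → F = W61 ✓
(D=Q46, E=12): rows 5, 6 → F takes values {W54, W17} — violation
(D=Q87, E=9): rows 7, 9 → F = W50, W50 ✓
(D=Q95, E=9): row 8 → F = W70 ✓
(D=Q87, E=4): row 10 → F = W18 ✓
Two rows agree on {D, E} but differ on F, so {D, E} → F does not hold.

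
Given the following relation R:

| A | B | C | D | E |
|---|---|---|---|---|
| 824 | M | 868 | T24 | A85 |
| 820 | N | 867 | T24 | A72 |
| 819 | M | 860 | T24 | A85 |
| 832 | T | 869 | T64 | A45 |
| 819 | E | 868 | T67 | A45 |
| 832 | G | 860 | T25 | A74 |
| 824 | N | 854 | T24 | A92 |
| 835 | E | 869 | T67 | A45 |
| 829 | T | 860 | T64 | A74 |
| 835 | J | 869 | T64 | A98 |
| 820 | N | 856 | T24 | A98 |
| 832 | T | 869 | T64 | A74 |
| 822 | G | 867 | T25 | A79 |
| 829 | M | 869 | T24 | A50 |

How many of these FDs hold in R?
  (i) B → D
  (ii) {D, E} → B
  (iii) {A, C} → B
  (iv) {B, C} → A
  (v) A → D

3

(i) B → D: every LHS value maps to a single RHS value — holds.
(ii) {D, E} → B: every LHS value maps to a single RHS value — holds.
(iii) {A, C} → B: (A=835, C=869): 2 rows → B takes values {E, J} — violation — fails.
(iv) {B, C} → A: every LHS value maps to a single RHS value — holds.
(v) A → D: A=819: 2 rows → D takes values {T24, T67} — violation; A=832: 3 rows → D takes values {T64, T25} — violation; A=835: 2 rows → D takes values {T67, T64} — violation; A=829: 2 rows → D takes values {T64, T24} — violation — fails.
3 of the 5 dependencies hold.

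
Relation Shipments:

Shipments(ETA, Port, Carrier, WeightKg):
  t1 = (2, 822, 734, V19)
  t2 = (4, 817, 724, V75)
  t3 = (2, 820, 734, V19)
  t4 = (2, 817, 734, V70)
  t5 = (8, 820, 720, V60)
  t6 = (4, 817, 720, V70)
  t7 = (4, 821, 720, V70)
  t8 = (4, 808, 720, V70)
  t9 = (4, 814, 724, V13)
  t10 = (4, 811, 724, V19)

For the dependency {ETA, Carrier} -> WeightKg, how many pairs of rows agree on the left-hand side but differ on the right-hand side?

(ETA=2, Carrier=734): violating pairs (1,4), (3,4) — 2 pairs.
(ETA=4, Carrier=724): violating pairs (2,9), (2,10), (9,10) — 3 pairs.
(ETA=4, Carrier=720): all 3 rows agree on WeightKg — 0 pairs.

5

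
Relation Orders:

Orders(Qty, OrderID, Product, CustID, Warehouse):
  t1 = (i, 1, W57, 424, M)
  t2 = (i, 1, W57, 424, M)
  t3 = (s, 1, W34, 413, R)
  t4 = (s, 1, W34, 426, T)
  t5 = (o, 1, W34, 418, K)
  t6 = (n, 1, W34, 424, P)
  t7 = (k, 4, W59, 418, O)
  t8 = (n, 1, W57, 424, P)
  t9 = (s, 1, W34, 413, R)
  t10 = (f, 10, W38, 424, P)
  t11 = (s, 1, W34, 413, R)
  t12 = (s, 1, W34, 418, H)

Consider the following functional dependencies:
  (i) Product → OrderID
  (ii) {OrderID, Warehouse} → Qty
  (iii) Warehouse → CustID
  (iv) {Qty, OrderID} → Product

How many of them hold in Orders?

(i) Product → OrderID: every LHS value maps to a single RHS value — holds.
(ii) {OrderID, Warehouse} → Qty: every LHS value maps to a single RHS value — holds.
(iii) Warehouse → CustID: every LHS value maps to a single RHS value — holds.
(iv) {Qty, OrderID} → Product: (Qty=n, OrderID=1): rows 6, 8 → Product takes values {W34, W57} — violation — fails.
3 of the 4 dependencies hold.

3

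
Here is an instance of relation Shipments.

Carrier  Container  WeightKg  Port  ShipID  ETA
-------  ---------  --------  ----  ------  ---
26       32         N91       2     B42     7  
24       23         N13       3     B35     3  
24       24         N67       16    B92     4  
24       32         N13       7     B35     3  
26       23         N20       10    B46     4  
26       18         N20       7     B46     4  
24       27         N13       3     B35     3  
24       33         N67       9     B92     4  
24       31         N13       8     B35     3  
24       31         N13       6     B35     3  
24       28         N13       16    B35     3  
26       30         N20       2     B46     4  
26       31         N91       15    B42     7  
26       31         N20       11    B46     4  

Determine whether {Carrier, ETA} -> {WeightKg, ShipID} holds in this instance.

(Carrier=26, ETA=7): 2 rows → {WeightKg,ShipID} = (N91, B42), (N91, B42) ✓
(Carrier=24, ETA=3): 6 rows → {WeightKg,ShipID} = (N13, B35), (N13, B35), (N13, B35), (N13, B35), (N13, B35), (N13, B35) ✓
(Carrier=24, ETA=4): 2 rows → {WeightKg,ShipID} = (N67, B92), (N67, B92) ✓
(Carrier=26, ETA=4): 4 rows → {WeightKg,ShipID} = (N20, B46), (N20, B46), (N20, B46), (N20, B46) ✓
Every {Carrier, ETA} value is associated with a single {WeightKg, ShipID} value, so {Carrier, ETA} -> {WeightKg, ShipID} holds.

Yes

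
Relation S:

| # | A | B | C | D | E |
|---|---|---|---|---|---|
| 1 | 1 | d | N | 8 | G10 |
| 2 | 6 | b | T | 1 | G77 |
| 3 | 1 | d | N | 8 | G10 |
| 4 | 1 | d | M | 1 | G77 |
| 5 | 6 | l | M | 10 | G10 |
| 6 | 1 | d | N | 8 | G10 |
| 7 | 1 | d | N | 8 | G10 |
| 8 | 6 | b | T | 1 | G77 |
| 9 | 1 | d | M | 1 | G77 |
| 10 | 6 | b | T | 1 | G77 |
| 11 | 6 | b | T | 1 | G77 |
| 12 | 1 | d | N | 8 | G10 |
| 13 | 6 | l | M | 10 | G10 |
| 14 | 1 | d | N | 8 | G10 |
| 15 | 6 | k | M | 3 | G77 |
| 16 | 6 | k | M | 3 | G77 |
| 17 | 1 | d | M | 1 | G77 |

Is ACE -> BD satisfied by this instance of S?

(A=1, C=N, E=G10): rows 1, 3, 6, 7, 12, 14 → {B,D} = (d, 8), (d, 8), (d, 8), (d, 8), (d, 8), (d, 8) ✓
(A=6, C=T, E=G77): rows 2, 8, 10, 11 → {B,D} = (b, 1), (b, 1), (b, 1), (b, 1) ✓
(A=1, C=M, E=G77): rows 4, 9, 17 → {B,D} = (d, 1), (d, 1), (d, 1) ✓
(A=6, C=M, E=G10): rows 5, 13 → {B,D} = (l, 10), (l, 10) ✓
(A=6, C=M, E=G77): rows 15, 16 → {B,D} = (k, 3), (k, 3) ✓
Every ACE value is associated with a single BD value, so ACE -> BD holds.

Yes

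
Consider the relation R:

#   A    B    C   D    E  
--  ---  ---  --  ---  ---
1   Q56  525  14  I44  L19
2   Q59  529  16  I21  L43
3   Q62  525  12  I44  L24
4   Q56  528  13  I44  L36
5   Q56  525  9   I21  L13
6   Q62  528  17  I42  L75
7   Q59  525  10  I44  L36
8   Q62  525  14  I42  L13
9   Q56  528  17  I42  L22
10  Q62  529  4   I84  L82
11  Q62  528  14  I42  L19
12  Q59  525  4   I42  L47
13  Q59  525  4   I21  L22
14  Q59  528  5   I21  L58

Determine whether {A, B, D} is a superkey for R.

No

Rows 6 and 11 have the same {A, B, D} value (A=Q62, B=528, D=I42) but are distinct tuples, so {A, B, D} does not determine every attribute — not a superkey.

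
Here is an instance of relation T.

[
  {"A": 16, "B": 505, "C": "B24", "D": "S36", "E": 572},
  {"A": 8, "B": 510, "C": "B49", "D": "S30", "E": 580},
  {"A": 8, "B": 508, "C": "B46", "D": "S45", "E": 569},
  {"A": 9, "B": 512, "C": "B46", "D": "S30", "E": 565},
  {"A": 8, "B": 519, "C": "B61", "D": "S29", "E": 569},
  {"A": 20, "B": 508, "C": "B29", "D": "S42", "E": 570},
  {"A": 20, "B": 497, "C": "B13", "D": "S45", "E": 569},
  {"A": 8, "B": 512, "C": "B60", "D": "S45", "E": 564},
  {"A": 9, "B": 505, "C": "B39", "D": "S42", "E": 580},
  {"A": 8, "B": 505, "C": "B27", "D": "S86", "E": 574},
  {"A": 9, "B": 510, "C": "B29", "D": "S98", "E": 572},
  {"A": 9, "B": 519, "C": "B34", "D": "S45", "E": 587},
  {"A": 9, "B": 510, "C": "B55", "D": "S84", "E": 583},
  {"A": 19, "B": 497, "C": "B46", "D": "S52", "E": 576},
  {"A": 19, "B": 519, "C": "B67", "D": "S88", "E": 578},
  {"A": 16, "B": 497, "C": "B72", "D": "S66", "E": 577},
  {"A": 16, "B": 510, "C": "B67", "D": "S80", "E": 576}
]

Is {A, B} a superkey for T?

No

Two distinct rows share (A=9, B=510), so {A, B} does not determine every attribute — not a superkey.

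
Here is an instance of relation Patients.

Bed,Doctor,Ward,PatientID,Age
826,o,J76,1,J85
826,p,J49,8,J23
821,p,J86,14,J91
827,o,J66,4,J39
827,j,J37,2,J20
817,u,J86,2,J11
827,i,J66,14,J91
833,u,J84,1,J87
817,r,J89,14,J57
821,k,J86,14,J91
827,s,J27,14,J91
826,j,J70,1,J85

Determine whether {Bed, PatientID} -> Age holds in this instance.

Yes

(Bed=826, PatientID=1): 2 rows → Age = J85, J85 ✓
(Bed=826, PatientID=8): 1 row → Age = J23 ✓
(Bed=821, PatientID=14): 2 rows → Age = J91, J91 ✓
(Bed=827, PatientID=4): 1 row → Age = J39 ✓
(Bed=827, PatientID=2): 1 row → Age = J20 ✓
(Bed=817, PatientID=2): 1 row → Age = J11 ✓
(Bed=827, PatientID=14): 2 rows → Age = J91, J91 ✓
(Bed=833, PatientID=1): 1 row → Age = J87 ✓
(Bed=817, PatientID=14): 1 row → Age = J57 ✓
Every {Bed, PatientID} value is associated with a single Age value, so {Bed, PatientID} -> Age holds.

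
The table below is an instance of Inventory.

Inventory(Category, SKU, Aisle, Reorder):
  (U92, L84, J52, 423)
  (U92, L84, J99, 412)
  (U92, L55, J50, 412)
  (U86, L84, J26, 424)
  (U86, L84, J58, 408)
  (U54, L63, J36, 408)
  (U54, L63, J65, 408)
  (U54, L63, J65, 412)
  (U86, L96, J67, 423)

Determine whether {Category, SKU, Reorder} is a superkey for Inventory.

Two distinct rows share (Category=U54, SKU=L63, Reorder=408), so {Category, SKU, Reorder} does not determine every attribute — not a superkey.

No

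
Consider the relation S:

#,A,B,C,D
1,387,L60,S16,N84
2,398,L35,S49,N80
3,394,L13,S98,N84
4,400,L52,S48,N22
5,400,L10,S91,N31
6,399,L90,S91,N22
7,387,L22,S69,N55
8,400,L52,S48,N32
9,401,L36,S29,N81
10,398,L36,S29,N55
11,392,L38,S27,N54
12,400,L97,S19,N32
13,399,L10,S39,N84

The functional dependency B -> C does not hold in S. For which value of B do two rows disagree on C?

B=L60: row 1 → C = S16 ✓
B=L35: row 2 → C = S49 ✓
B=L13: row 3 → C = S98 ✓
B=L52: rows 4, 8 → C = S48, S48 ✓
B=L10: rows 5, 13 → C takes values {S91, S39} — violation
B=L90: row 6 → C = S91 ✓
B=L22: row 7 → C = S69 ✓
B=L36: rows 9, 10 → C = S29, S29 ✓
B=L38: row 11 → C = S27 ✓
B=L97: row 12 → C = S19 ✓
The only B value with inconsistent C is B=L10.

L10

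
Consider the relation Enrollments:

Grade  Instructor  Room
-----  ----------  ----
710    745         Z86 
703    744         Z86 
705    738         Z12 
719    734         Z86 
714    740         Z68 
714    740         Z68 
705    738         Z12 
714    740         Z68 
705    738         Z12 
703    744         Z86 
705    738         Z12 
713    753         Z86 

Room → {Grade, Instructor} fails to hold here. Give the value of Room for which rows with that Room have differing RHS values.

Room=Z86: 5 rows → {Grade,Instructor} takes values {(710, 745), (703, 744), (719, 734), (713, 753)} — violation
Room=Z12: 4 rows → {Grade,Instructor} = (705, 738), (705, 738), (705, 738), (705, 738) ✓
Room=Z68: 3 rows → {Grade,Instructor} = (714, 740), (714, 740), (714, 740) ✓
The only Room value with inconsistent RHS is Room=Z86.

Z86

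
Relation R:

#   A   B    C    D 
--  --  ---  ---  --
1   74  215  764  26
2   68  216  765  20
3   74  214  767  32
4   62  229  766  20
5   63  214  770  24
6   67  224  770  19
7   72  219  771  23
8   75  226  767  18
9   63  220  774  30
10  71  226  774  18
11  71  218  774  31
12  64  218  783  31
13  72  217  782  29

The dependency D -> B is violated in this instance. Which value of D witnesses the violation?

20

D=26: row 1 → B = 215 ✓
D=20: rows 2, 4 → B takes values {216, 229} — violation
D=32: row 3 → B = 214 ✓
D=24: row 5 → B = 214 ✓
D=19: row 6 → B = 224 ✓
D=23: row 7 → B = 219 ✓
D=18: rows 8, 10 → B = 226, 226 ✓
D=30: row 9 → B = 220 ✓
D=31: rows 11, 12 → B = 218, 218 ✓
D=29: row 13 → B = 217 ✓
The only D value with inconsistent B is D=20.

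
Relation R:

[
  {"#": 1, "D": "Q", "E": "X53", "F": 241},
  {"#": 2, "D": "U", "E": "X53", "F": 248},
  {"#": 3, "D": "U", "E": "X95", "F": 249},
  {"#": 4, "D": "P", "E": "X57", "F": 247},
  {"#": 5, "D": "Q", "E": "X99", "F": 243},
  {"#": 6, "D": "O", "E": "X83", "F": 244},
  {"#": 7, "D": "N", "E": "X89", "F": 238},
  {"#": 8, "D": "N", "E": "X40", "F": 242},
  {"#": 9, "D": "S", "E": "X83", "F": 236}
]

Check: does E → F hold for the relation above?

E=X53: rows 1, 2 → F takes values {241, 248} — violation
E=X95: row 3 → F = 249 ✓
E=X57: row 4 → F = 247 ✓
E=X99: row 5 → F = 243 ✓
E=X83: rows 6, 9 → F takes values {244, 236} — violation
E=X89: row 7 → F = 238 ✓
E=X40: row 8 → F = 242 ✓
Two rows agree on E but differ on F, so E → F does not hold.

No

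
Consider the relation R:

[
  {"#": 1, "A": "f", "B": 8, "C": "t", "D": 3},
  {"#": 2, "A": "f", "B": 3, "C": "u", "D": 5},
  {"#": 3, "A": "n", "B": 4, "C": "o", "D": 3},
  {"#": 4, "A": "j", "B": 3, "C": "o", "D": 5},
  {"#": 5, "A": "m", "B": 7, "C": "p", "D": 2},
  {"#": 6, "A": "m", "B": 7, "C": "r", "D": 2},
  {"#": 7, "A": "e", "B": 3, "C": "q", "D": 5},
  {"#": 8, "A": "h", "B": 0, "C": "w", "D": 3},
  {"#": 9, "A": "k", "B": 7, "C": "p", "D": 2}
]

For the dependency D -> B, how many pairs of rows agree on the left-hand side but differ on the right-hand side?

3

D=3: violating pairs (1,3), (1,8), (3,8) — 3 pairs.
D=5: all 3 rows agree on B — 0 pairs.
D=2: all 3 rows agree on B — 0 pairs.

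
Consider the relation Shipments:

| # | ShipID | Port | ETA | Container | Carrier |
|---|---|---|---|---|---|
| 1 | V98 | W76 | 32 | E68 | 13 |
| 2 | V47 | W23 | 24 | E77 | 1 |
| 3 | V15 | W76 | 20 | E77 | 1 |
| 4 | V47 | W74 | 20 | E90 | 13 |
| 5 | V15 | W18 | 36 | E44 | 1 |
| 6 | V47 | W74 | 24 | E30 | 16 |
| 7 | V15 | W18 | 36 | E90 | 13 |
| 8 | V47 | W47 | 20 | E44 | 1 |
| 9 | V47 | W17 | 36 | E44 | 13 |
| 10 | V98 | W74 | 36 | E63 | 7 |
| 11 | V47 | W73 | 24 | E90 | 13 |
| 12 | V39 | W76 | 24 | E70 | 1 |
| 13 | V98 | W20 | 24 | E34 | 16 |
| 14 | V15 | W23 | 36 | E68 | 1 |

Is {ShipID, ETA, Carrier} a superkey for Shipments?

Rows 5 and 14 have the same {ShipID, ETA, Carrier} value (ShipID=V15, ETA=36, Carrier=1) but are distinct tuples, so {ShipID, ETA, Carrier} does not determine every attribute — not a superkey.

No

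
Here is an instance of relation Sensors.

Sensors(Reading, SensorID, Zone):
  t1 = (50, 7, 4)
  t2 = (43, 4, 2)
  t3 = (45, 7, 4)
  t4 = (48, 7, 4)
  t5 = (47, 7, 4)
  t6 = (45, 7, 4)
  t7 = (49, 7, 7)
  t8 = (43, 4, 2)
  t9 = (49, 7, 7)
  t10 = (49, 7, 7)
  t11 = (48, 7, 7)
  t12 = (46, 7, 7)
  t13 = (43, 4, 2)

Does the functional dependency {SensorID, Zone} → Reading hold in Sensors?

No

(SensorID=7, Zone=4): rows 1, 3, 4, 5, 6 → Reading takes values {50, 45, 48, 47} — violation
(SensorID=4, Zone=2): rows 2, 8, 13 → Reading = 43, 43, 43 ✓
(SensorID=7, Zone=7): rows 7, 9, 10, 11, 12 → Reading takes values {49, 48, 46} — violation
Two rows agree on {SensorID, Zone} but differ on Reading, so {SensorID, Zone} → Reading does not hold.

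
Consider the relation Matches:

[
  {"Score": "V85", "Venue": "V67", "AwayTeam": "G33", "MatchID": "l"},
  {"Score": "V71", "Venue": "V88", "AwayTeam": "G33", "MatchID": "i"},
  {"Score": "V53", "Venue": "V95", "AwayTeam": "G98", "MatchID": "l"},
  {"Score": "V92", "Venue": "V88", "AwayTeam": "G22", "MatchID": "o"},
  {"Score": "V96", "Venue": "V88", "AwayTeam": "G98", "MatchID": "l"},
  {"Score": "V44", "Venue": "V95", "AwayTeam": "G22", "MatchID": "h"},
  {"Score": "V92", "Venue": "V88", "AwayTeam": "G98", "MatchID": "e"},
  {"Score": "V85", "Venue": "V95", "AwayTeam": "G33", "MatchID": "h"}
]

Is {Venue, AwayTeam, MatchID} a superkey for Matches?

Yes

All 8 rows have distinct {Venue, AwayTeam, MatchID} values, so {Venue, AwayTeam, MatchID} → (all attributes) holds and {Venue, AwayTeam, MatchID} is a superkey.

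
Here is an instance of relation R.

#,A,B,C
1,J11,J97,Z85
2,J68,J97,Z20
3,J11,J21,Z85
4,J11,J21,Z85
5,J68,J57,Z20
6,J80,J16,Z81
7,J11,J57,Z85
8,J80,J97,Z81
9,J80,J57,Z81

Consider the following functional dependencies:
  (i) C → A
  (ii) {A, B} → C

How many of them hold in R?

2

(i) C → A: every LHS value maps to a single RHS value — holds.
(ii) {A, B} → C: every LHS value maps to a single RHS value — holds.
2 of the 2 dependencies hold.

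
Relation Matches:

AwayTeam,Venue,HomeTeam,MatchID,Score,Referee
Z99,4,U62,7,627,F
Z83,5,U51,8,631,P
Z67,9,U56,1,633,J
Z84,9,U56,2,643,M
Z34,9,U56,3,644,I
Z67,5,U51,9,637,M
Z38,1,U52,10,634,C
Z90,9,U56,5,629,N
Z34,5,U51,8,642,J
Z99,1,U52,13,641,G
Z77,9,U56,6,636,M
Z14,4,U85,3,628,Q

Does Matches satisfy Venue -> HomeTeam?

Venue=4: 2 rows → HomeTeam takes values {U62, U85} — violation
Venue=5: 3 rows → HomeTeam = U51, U51, U51 ✓
Venue=9: 5 rows → HomeTeam = U56, U56, U56, U56, U56 ✓
Venue=1: 2 rows → HomeTeam = U52, U52 ✓
Two rows agree on Venue but differ on HomeTeam, so Venue -> HomeTeam does not hold.

No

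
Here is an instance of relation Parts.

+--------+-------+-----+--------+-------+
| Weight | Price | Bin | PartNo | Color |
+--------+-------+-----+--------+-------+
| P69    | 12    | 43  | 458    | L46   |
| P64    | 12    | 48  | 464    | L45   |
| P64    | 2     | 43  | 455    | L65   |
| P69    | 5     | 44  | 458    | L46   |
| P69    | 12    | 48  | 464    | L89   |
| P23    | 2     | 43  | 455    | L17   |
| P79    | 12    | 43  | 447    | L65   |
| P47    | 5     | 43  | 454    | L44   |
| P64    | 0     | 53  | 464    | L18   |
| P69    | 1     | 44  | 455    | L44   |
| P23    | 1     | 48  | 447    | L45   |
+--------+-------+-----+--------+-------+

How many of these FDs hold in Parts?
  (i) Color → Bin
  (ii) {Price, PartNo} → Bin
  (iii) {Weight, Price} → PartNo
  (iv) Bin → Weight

1

(i) Color → Bin: Color=L46: 2 rows → Bin takes values {43, 44} — violation; Color=L44: 2 rows → Bin takes values {43, 44} — violation — fails.
(ii) {Price, PartNo} → Bin: every LHS value maps to a single RHS value — holds.
(iii) {Weight, Price} → PartNo: (Weight=P69, Price=12): 2 rows → PartNo takes values {458, 464} — violation — fails.
(iv) Bin → Weight: Bin=43: 5 rows → Weight takes values {P69, P64, P23, P79, P47} — violation; Bin=48: 3 rows → Weight takes values {P64, P69, P23} — violation — fails.
1 of the 4 dependencies holds.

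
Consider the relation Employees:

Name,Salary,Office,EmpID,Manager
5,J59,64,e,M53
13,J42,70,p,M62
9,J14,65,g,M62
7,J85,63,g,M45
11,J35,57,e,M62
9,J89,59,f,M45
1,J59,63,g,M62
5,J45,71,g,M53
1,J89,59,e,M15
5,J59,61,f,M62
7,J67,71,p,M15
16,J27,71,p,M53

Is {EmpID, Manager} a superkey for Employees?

No

Two distinct rows share (EmpID=g, Manager=M62), so {EmpID, Manager} does not determine every attribute — not a superkey.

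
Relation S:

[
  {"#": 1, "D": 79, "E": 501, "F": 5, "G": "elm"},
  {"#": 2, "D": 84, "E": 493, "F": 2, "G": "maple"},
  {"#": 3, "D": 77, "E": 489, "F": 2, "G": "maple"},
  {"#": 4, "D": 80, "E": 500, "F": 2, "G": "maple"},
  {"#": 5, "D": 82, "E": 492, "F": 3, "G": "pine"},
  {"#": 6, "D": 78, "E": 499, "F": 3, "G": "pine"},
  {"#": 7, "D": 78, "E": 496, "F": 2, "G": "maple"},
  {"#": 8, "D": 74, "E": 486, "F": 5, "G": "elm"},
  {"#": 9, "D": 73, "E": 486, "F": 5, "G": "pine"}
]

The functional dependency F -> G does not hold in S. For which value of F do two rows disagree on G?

F=5: rows 1, 8, 9 → G takes values {elm, pine} — violation
F=2: rows 2, 3, 4, 7 → G = maple, maple, maple, maple ✓
F=3: rows 5, 6 → G = pine, pine ✓
The only F value with inconsistent G is F=5.

5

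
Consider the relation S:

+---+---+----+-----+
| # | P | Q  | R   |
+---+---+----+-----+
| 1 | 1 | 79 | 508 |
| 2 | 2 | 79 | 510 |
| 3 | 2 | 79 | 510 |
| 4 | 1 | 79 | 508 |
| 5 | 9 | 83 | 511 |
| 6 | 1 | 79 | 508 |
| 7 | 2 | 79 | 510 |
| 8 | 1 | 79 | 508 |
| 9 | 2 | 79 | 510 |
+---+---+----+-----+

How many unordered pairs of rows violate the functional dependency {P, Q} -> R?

(P=1, Q=79): all 4 rows agree on R — 0 pairs.
(P=2, Q=79): all 4 rows agree on R — 0 pairs.

0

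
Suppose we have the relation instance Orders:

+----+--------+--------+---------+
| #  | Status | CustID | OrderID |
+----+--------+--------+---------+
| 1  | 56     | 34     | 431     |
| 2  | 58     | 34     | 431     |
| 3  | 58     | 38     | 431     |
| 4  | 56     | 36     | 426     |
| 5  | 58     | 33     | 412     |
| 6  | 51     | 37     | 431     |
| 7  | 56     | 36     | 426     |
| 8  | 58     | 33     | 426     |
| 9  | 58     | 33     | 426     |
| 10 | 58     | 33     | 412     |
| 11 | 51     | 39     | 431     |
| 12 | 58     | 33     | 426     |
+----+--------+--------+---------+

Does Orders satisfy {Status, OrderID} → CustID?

No

(Status=56, OrderID=431): row 1 → CustID = 34 ✓
(Status=58, OrderID=431): rows 2, 3 → CustID takes values {34, 38} — violation
(Status=56, OrderID=426): rows 4, 7 → CustID = 36, 36 ✓
(Status=58, OrderID=412): rows 5, 10 → CustID = 33, 33 ✓
(Status=51, OrderID=431): rows 6, 11 → CustID takes values {37, 39} — violation
(Status=58, OrderID=426): rows 8, 9, 12 → CustID = 33, 33, 33 ✓
Two rows agree on {Status, OrderID} but differ on CustID, so {Status, OrderID} → CustID does not hold.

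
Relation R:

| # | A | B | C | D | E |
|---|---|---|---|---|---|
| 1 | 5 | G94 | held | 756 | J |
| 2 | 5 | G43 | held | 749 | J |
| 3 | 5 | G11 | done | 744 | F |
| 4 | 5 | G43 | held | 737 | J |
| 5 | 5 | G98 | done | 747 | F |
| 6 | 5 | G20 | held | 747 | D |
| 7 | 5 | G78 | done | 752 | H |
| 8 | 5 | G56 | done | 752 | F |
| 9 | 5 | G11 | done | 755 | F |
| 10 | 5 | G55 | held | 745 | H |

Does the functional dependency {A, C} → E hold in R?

No

(A=5, C=held): rows 1, 2, 4, 6, 10 → E takes values {J, D, H} — violation
(A=5, C=done): rows 3, 5, 7, 8, 9 → E takes values {F, H} — violation
Two rows agree on {A, C} but differ on E, so {A, C} → E does not hold.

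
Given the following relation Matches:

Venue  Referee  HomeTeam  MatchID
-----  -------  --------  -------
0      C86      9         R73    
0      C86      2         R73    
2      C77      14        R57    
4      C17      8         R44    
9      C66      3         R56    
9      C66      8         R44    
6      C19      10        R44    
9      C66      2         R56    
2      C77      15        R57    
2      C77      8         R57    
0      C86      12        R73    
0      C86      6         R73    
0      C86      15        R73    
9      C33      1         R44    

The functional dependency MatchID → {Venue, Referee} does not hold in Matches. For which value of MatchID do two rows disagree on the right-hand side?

MatchID=R73: 5 rows → {Venue,Referee} = (0, C86), (0, C86), (0, C86), (0, C86), (0, C86) ✓
MatchID=R57: 3 rows → {Venue,Referee} = (2, C77), (2, C77), (2, C77) ✓
MatchID=R44: 4 rows → {Venue,Referee} takes values {(4, C17), (9, C66), (6, C19), (9, C33)} — violation
MatchID=R56: 2 rows → {Venue,Referee} = (9, C66), (9, C66) ✓
The only MatchID value with inconsistent RHS is MatchID=R44.

R44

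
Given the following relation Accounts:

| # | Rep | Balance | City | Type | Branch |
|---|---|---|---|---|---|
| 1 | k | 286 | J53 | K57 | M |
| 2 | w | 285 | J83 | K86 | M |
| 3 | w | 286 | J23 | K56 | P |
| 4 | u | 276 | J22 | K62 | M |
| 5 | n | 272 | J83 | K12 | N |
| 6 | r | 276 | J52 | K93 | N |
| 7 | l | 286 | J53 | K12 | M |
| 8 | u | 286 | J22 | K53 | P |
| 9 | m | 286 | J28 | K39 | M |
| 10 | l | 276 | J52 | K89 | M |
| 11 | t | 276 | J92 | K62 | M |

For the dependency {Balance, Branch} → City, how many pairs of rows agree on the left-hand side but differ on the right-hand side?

6

(Balance=286, Branch=M): violating pairs (1,9), (7,9) — 2 pairs.
(Balance=286, Branch=P): violating pairs (3,8) — 1 pair.
(Balance=276, Branch=M): violating pairs (4,10), (4,11), (10,11) — 3 pairs.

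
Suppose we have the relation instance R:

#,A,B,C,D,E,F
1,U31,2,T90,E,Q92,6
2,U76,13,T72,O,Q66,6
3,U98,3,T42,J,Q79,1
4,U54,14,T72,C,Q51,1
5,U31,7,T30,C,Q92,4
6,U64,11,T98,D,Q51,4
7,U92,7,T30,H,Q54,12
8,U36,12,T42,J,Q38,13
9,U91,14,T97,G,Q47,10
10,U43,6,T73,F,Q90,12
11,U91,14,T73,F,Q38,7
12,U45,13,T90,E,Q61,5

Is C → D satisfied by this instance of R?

C=T90: rows 1, 12 → D = E, E ✓
C=T72: rows 2, 4 → D takes values {O, C} — violation
C=T42: rows 3, 8 → D = J, J ✓
C=T30: rows 5, 7 → D takes values {C, H} — violation
C=T98: row 6 → D = D ✓
C=T97: row 9 → D = G ✓
C=T73: rows 10, 11 → D = F, F ✓
Two rows agree on C but differ on D, so C → D does not hold.

No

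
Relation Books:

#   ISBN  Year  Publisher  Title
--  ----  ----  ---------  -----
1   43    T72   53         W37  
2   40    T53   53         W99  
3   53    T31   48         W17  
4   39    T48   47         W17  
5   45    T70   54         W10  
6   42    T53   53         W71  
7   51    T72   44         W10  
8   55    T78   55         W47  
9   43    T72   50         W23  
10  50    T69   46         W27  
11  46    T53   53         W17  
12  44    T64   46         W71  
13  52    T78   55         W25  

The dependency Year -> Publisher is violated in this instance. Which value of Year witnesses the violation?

Year=T72: rows 1, 7, 9 → Publisher takes values {53, 44, 50} — violation
Year=T53: rows 2, 6, 11 → Publisher = 53, 53, 53 ✓
Year=T31: row 3 → Publisher = 48 ✓
Year=T48: row 4 → Publisher = 47 ✓
Year=T70: row 5 → Publisher = 54 ✓
Year=T78: rows 8, 13 → Publisher = 55, 55 ✓
Year=T69: row 10 → Publisher = 46 ✓
Year=T64: row 12 → Publisher = 46 ✓
The only Year value with inconsistent Publisher is Year=T72.

T72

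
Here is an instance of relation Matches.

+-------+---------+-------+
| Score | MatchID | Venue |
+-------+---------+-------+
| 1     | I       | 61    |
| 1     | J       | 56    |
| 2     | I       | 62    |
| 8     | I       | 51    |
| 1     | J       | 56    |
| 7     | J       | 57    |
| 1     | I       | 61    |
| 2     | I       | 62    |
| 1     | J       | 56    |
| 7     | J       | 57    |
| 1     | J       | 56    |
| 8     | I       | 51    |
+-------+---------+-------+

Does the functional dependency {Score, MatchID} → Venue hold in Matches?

Yes

(Score=1, MatchID=I): 2 rows → Venue = 61, 61 ✓
(Score=1, MatchID=J): 4 rows → Venue = 56, 56, 56, 56 ✓
(Score=2, MatchID=I): 2 rows → Venue = 62, 62 ✓
(Score=8, MatchID=I): 2 rows → Venue = 51, 51 ✓
(Score=7, MatchID=J): 2 rows → Venue = 57, 57 ✓
Every {Score, MatchID} value is associated with a single Venue value, so {Score, MatchID} → Venue holds.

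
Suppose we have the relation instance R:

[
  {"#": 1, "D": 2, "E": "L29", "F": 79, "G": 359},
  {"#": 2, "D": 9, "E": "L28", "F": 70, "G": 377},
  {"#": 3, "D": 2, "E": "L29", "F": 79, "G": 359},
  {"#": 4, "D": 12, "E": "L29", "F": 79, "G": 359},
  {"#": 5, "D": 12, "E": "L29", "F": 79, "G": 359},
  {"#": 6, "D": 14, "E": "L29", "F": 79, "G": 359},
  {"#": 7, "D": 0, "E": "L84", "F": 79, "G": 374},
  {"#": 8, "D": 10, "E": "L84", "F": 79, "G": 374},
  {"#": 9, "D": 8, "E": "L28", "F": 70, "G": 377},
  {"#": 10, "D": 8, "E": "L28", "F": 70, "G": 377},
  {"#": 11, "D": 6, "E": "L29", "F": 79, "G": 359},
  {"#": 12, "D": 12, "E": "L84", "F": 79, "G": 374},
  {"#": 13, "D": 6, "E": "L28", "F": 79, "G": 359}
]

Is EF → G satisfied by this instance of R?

Yes

(E=L29, F=79): rows 1, 3, 4, 5, 6, 11 → G = 359, 359, 359, 359, 359, 359 ✓
(E=L28, F=70): rows 2, 9, 10 → G = 377, 377, 377 ✓
(E=L84, F=79): rows 7, 8, 12 → G = 374, 374, 374 ✓
(E=L28, F=79): row 13 → G = 359 ✓
Every EF value is associated with a single G value, so EF → G holds.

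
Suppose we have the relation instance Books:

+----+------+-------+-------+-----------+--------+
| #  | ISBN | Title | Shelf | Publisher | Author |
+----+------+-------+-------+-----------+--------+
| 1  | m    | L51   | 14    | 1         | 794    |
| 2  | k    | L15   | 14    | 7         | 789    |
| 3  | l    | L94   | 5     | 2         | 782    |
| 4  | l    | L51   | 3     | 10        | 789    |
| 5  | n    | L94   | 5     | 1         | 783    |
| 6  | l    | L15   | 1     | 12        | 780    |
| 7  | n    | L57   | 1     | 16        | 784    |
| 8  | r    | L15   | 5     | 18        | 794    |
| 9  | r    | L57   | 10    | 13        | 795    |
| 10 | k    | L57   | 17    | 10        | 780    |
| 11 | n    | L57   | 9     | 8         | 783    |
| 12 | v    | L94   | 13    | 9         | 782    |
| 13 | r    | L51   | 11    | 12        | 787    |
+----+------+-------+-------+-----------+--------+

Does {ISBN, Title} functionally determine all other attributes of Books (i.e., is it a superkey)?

Rows 7 and 11 have the same {ISBN, Title} value (ISBN=n, Title=L57) but are distinct tuples, so {ISBN, Title} does not determine every attribute — not a superkey.

No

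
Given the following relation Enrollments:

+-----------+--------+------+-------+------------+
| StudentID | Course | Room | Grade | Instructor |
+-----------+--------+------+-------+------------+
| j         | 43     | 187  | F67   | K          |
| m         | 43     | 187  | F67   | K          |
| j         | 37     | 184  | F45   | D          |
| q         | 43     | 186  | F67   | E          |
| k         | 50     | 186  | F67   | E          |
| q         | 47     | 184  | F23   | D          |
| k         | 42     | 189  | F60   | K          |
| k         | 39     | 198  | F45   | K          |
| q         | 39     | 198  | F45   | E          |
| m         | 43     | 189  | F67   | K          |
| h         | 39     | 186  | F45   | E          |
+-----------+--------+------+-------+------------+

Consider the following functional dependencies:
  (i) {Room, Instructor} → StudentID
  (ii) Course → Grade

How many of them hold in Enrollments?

(i) {Room, Instructor} → StudentID: (Room=187, Instructor=K): 2 rows → StudentID takes values {j, m} — violation; (Room=184, Instructor=D): 2 rows → StudentID takes values {j, q} — violation; (Room=186, Instructor=E): 3 rows → StudentID takes values {q, k, h} — violation; (Room=189, Instructor=K): 2 rows → StudentID takes values {k, m} — violation — fails.
(ii) Course → Grade: every LHS value maps to a single RHS value — holds.
1 of the 2 dependencies holds.

1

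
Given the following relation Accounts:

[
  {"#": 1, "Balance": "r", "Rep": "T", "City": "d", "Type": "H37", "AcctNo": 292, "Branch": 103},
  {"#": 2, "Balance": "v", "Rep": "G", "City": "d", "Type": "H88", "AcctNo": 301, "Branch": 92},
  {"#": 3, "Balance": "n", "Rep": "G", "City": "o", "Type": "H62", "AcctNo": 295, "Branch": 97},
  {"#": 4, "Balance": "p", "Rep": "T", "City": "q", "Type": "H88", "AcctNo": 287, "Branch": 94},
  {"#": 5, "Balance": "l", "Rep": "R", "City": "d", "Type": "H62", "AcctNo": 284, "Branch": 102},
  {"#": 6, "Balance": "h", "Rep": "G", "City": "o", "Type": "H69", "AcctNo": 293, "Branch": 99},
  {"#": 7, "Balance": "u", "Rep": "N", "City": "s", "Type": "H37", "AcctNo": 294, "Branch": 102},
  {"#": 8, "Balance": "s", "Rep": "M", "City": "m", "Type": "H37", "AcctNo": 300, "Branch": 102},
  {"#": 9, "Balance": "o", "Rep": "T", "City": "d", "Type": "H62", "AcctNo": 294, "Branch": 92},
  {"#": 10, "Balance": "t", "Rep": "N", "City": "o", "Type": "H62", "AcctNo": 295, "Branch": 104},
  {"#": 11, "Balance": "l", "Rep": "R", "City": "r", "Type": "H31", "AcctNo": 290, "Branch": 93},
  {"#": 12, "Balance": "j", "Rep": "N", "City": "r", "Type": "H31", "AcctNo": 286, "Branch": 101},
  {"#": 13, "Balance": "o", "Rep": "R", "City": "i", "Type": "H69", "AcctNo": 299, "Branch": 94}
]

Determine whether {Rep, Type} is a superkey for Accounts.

All 13 rows have distinct {Rep, Type} values, so {Rep, Type} → (all attributes) holds and {Rep, Type} is a superkey.

Yes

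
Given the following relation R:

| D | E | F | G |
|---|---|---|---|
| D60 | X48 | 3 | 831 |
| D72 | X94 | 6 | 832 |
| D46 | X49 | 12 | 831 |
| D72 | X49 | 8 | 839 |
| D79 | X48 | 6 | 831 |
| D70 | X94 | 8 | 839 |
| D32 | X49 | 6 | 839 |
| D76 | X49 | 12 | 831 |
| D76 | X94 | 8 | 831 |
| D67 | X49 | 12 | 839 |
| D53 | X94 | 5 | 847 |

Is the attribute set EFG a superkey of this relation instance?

Two distinct rows share (E=X49, F=12, G=831), so EFG does not determine every attribute — not a superkey.

No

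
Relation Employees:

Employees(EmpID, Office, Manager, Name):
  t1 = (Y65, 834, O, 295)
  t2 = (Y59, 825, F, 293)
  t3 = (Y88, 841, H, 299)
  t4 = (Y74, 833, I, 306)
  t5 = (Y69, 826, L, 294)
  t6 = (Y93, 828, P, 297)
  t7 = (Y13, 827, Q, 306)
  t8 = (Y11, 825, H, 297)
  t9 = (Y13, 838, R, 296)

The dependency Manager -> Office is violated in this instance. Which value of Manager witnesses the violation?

H

Manager=O: row 1 → Office = 834 ✓
Manager=F: row 2 → Office = 825 ✓
Manager=H: rows 3, 8 → Office takes values {841, 825} — violation
Manager=I: row 4 → Office = 833 ✓
Manager=L: row 5 → Office = 826 ✓
Manager=P: row 6 → Office = 828 ✓
Manager=Q: row 7 → Office = 827 ✓
Manager=R: row 9 → Office = 838 ✓
The only Manager value with inconsistent Office is Manager=H.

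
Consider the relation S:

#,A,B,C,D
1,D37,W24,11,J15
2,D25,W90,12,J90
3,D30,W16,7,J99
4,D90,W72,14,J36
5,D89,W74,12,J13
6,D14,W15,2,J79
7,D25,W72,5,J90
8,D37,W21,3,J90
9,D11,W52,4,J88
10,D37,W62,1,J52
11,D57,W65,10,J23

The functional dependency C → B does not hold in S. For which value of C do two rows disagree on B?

12

C=11: row 1 → B = W24 ✓
C=12: rows 2, 5 → B takes values {W90, W74} — violation
C=7: row 3 → B = W16 ✓
C=14: row 4 → B = W72 ✓
C=2: row 6 → B = W15 ✓
C=5: row 7 → B = W72 ✓
C=3: row 8 → B = W21 ✓
C=4: row 9 → B = W52 ✓
C=1: row 10 → B = W62 ✓
C=10: row 11 → B = W65 ✓
The only C value with inconsistent B is C=12.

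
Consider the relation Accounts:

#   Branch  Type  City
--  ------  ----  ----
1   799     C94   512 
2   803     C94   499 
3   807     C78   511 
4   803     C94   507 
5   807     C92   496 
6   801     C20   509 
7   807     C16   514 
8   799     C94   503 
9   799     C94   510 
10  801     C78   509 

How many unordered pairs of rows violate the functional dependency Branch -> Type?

4

Branch=799: all 3 rows agree on Type — 0 pairs.
Branch=803: all 2 rows agree on Type — 0 pairs.
Branch=807: violating pairs (3,5), (3,7), (5,7) — 3 pairs.
Branch=801: violating pairs (6,10) — 1 pair.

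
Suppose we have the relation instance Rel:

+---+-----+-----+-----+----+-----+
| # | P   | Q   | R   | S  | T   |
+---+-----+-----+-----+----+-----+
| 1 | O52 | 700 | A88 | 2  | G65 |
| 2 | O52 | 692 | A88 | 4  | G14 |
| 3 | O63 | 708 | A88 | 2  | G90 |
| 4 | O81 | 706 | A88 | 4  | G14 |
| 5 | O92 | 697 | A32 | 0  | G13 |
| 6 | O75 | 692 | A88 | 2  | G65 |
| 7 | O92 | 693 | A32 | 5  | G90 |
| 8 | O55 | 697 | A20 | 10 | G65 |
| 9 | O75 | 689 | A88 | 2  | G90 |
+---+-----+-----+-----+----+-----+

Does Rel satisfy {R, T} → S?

(R=A88, T=G65): rows 1, 6 → S = 2, 2 ✓
(R=A88, T=G14): rows 2, 4 → S = 4, 4 ✓
(R=A88, T=G90): rows 3, 9 → S = 2, 2 ✓
(R=A32, T=G13): row 5 → S = 0 ✓
(R=A32, T=G90): row 7 → S = 5 ✓
(R=A20, T=G65): row 8 → S = 10 ✓
Every {R, T} value is associated with a single S value, so {R, T} → S holds.

Yes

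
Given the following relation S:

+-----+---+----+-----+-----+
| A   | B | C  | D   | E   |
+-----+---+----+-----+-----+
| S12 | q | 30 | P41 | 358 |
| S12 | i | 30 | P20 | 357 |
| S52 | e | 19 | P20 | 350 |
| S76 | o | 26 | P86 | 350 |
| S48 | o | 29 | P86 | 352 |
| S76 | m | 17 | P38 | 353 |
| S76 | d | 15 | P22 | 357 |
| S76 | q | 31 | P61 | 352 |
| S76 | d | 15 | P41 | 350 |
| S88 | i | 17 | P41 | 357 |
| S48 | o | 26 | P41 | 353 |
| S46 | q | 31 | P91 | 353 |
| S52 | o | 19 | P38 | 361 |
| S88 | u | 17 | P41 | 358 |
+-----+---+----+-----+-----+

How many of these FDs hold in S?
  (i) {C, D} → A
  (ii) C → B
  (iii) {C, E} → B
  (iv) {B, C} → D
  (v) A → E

(i) {C, D} → A: every LHS value maps to a single RHS value — holds.
(ii) C → B: C=30: 2 rows → B takes values {q, i} — violation; C=19: 2 rows → B takes values {e, o} — violation; C=17: 3 rows → B takes values {m, i, u} — violation — fails.
(iii) {C, E} → B: every LHS value maps to a single RHS value — holds.
(iv) {B, C} → D: (B=o, C=26): 2 rows → D takes values {P86, P41} — violation; (B=d, C=15): 2 rows → D takes values {P22, P41} — violation; (B=q, C=31): 2 rows → D takes values {P61, P91} — violation — fails.
(v) A → E: A=S12: 2 rows → E takes values {358, 357} — violation; A=S52: 2 rows → E takes values {350, 361} — violation; A=S76: 5 rows → E takes values {350, 353, 357, 352} — violation; A=S48: 2 rows → E takes values {352, 353} — violation; A=S88: 2 rows → E takes values {357, 358} — violation — fails.
2 of the 5 dependencies hold.

2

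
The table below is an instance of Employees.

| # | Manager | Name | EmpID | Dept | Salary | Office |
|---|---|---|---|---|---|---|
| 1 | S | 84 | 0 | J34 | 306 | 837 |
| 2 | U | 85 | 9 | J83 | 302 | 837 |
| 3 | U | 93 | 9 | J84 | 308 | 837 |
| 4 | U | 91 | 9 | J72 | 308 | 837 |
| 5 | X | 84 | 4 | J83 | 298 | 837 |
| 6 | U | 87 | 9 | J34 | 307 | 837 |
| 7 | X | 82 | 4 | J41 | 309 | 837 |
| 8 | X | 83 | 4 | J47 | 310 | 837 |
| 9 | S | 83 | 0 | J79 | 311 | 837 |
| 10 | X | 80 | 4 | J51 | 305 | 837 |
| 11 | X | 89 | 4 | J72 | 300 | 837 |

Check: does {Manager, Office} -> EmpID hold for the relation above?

(Manager=S, Office=837): rows 1, 9 → EmpID = 0, 0 ✓
(Manager=U, Office=837): rows 2, 3, 4, 6 → EmpID = 9, 9, 9, 9 ✓
(Manager=X, Office=837): rows 5, 7, 8, 10, 11 → EmpID = 4, 4, 4, 4, 4 ✓
Every {Manager, Office} value is associated with a single EmpID value, so {Manager, Office} -> EmpID holds.

Yes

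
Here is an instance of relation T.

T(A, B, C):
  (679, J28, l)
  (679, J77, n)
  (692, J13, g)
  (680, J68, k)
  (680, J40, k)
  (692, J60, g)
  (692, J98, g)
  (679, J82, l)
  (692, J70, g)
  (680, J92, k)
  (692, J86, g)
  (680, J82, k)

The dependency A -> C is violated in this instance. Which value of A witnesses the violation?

679

A=679: 3 rows → C takes values {l, n} — violation
A=692: 5 rows → C = g, g, g, g, g ✓
A=680: 4 rows → C = k, k, k, k ✓
The only A value with inconsistent C is A=679.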